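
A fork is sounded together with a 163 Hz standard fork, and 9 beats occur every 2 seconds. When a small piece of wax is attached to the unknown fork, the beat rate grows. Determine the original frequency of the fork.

158.5 Hz

Beat frequency = 9/2 = 4.5 Hz.
|f − 163| = 4.5, so the fork was at either 158.5 Hz or 167.5 Hz.
Loading a fork with wax lowers its frequency; the adjustment lowers the fork's frequency.
The beat rate rose, so the adjustment moved the fork further from 163 Hz — it was already below the reference.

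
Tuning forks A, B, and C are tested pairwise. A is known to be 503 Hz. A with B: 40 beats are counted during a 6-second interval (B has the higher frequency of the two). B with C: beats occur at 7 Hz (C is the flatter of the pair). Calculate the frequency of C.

502.6667 Hz

A–B: Beat frequency = 40/6 = 6.6667 Hz.
B is above A, so f_B = 503 + 6.6667 = 509.6667 Hz.
C is below B, so f_C = 509.6667 − 7 = 502.6667 Hz.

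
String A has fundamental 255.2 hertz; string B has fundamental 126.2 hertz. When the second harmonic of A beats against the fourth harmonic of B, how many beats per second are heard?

Second harmonic of the first: 2·255.2 = 510.4 Hz.
Fourth harmonic of the second: 4·126.2 = 504.8 Hz.
f_beat = |510.4 − 504.8| = 5.6 Hz.

5.6 Hz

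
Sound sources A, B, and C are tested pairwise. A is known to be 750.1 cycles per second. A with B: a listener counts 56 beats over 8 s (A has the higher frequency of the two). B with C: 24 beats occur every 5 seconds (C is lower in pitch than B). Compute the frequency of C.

A–B: Beat frequency = 56/8 = 7 Hz.
B is below A, so f_B = 750.1 − 7 = 743.1 Hz.
B–C: Beat frequency = 24/5 = 4.8 Hz.
C is below B, so f_C = 743.1 − 4.8 = 738.3 Hz.

738.3 Hz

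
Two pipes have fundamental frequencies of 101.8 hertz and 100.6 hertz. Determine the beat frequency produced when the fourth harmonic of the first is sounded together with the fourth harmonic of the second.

Fourth harmonic of the first: 4·101.8 = 407.2 Hz.
Fourth harmonic of the second: 4·100.6 = 402.4 Hz.
f_beat = |407.2 − 402.4| = 4.8 Hz.

4.8 Hz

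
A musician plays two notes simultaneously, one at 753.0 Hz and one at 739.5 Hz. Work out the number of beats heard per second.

13.5 Hz

Beats arise from superposition of two nearby frequencies; the beat rate is |f₁ − f₂|.
|753.0 − 739.5| = 13.5 Hz.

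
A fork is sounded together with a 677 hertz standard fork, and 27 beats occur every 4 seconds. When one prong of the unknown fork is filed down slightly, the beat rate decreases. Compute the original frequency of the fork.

670.25 Hz

Beat frequency = 27/4 = 6.75 Hz.
|f − 677| = 6.75, so the fork was at either 670.25 Hz or 683.75 Hz.
Filing a prong removes mass and raises the fork's frequency; the adjustment raises the fork's frequency.
The beat rate fell, so the adjustment moved the fork toward 677 Hz — it must have started below the reference.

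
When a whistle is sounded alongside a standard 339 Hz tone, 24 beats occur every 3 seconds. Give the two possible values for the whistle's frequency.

331 Hz or 347 Hz

Beat frequency = 24/3 = 8 Hz.
|f − 339| = 8, so f = 339 ± 8.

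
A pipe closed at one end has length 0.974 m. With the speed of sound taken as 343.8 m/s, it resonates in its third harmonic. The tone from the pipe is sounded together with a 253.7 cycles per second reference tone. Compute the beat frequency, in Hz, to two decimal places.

11.03 Hz

Closed pipe (odd harmonics): f_n = n·v/(4L) = 3·343.8/(4·0.974) = 264.7331 Hz.
f_beat = |264.7331 − 253.7| = 11.03 Hz.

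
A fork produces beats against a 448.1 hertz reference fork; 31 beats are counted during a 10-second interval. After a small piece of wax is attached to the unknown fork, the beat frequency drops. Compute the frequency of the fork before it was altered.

451.2 Hz

Beat frequency = 31/10 = 3.1 Hz.
|f − 448.1| = 3.1, so the fork was at either 445 Hz or 451.2 Hz.
Loading a fork with wax lowers its frequency; the adjustment lowers the fork's frequency.
The beat rate fell, so the adjustment moved the fork toward 448.1 Hz — it must have started above the reference.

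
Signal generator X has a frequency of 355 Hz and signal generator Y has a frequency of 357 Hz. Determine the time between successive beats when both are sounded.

0.500 s

f_beat = |355 − 357| = 2 Hz.
Beat period T = 1 / f_beat = 1 / 2 s.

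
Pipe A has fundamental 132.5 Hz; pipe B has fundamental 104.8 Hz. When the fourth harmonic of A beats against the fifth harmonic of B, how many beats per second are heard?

Fourth harmonic of the first: 4·132.5 = 530.0 Hz.
Fifth harmonic of the second: 5·104.8 = 524.0 Hz.
f_beat = |530.0 − 524.0| = 6.0 Hz.

6.0 Hz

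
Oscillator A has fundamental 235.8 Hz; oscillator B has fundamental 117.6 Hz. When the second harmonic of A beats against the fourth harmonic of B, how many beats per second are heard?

Second harmonic of the first: 2·235.8 = 471.6 Hz.
Fourth harmonic of the second: 4·117.6 = 470.4 Hz.
f_beat = |471.6 − 470.4| = 1.2 Hz.

1.2 Hz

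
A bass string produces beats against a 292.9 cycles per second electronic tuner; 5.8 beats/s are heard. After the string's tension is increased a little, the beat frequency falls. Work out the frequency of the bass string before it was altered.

|f − 292.9| = 5.8, so the bass string was at either 287.1 Hz or 298.7 Hz.
Higher tension means higher frequency; the adjustment raises the bass string's frequency.
The beat rate fell, so the adjustment moved the bass string toward 292.9 Hz — it must have started below the reference.

287.1 Hz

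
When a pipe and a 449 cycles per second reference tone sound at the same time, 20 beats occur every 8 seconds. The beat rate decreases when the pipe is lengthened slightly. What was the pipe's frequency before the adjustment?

Beat frequency = 20/8 = 2.5 Hz.
|f − 449| = 2.5, so the pipe was at either 446.5 Hz or 451.5 Hz.
A longer pipe has a lower fundamental; the adjustment lowers the pipe's frequency.
The beat rate fell, so the adjustment moved the pipe toward 449 Hz — it must have started above the reference.

451.5 Hz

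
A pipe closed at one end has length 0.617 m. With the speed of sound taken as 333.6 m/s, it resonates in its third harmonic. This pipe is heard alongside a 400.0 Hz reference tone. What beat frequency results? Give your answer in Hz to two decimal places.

5.51 Hz

Closed pipe (odd harmonics): f_n = n·v/(4L) = 3·333.6/(4·0.617) = 405.5105 Hz.
f_beat = |405.5105 − 400.0| = 5.51 Hz.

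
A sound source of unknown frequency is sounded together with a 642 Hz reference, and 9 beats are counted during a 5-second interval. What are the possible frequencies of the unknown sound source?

Beat frequency = 9/5 = 1.8 Hz.
|f − 642| = 1.8, so f = 642 ± 1.8.

640.2 Hz or 643.8 Hz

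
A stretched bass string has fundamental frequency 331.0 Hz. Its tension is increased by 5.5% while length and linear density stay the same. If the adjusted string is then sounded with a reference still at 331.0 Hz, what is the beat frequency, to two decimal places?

8.98 Hz

For a string, f ∝ √T, so the new frequency is 331.0·√1.055 = 339.9807 Hz.
f_beat = |339.9807 − 331.0| = 8.98 Hz.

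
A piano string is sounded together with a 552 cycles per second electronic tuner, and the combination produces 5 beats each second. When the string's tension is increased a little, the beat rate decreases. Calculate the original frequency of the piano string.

|f − 552| = 5, so the piano string was at either 547 Hz or 557 Hz.
Higher tension means higher frequency; the adjustment raises the piano string's frequency.
The beat rate fell, so the adjustment moved the piano string toward 552 Hz — it must have started below the reference.

547 Hz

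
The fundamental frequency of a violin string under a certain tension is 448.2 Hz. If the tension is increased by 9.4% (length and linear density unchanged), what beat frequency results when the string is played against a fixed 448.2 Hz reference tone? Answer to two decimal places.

For a string, f ∝ √T, so the new frequency is 448.2·√1.094 = 468.7923 Hz.
f_beat = |468.7923 − 448.2| = 20.59 Hz.

20.59 Hz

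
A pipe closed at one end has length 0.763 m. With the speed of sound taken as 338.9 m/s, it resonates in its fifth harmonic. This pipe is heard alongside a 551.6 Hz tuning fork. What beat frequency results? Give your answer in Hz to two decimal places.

3.61 Hz

Closed pipe (odd harmonics): f_n = n·v/(4L) = 5·338.9/(4·0.763) = 555.2097 Hz.
f_beat = |555.2097 − 551.6| = 3.61 Hz.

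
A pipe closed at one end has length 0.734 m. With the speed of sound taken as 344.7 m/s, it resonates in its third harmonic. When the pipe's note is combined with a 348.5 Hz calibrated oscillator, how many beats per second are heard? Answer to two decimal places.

Closed pipe (odd harmonics): f_n = n·v/(4L) = 3·344.7/(4·0.734) = 352.2139 Hz.
f_beat = |352.2139 − 348.5| = 3.71 Hz.

3.71 Hz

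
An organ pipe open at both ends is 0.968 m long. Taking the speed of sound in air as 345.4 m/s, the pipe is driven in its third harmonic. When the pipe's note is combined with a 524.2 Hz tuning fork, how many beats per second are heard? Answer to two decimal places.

Open pipe: f_n = n·v/(2L) = 3·345.4/(2·0.968) = 535.2273 Hz.
f_beat = |535.2273 − 524.2| = 11.03 Hz.

11.03 Hz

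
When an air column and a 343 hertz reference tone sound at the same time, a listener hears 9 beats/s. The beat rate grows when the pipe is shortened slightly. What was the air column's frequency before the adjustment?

352 Hz

|f − 343| = 9, so the air column was at either 334 Hz or 352 Hz.
A shorter pipe has a higher fundamental; the adjustment raises the air column's frequency.
The beat rate rose, so the adjustment moved the air column further from 343 Hz — it was already above the reference.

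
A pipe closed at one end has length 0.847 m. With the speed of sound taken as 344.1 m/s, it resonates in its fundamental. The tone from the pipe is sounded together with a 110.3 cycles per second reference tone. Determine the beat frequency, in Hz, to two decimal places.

8.74 Hz

Closed pipe (odd harmonics): f_n = n·v/(4L) = 1·344.1/(4·0.847) = 101.5643 Hz.
f_beat = |101.5643 − 110.3| = 8.74 Hz.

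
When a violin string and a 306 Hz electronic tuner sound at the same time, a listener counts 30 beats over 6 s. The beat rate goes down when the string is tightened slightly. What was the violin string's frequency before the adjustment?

301 Hz

Beat frequency = 30/6 = 5 Hz.
|f − 306| = 5, so the violin string was at either 301 Hz or 311 Hz.
Increasing tension raises a string's frequency; the adjustment raises the violin string's frequency.
The beat rate fell, so the adjustment moved the violin string toward 306 Hz — it must have started below the reference.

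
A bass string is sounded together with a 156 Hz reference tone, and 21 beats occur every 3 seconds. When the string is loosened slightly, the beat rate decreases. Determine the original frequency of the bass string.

163 Hz

Beat frequency = 21/3 = 7 Hz.
|f − 156| = 7, so the bass string was at either 149 Hz or 163 Hz.
Reducing tension lowers a string's frequency; the adjustment lowers the bass string's frequency.
The beat rate fell, so the adjustment moved the bass string toward 156 Hz — it must have started above the reference.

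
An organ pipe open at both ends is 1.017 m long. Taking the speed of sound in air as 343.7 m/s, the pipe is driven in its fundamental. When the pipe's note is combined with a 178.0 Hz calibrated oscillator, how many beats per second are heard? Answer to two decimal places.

9.02 Hz

Open pipe: f_n = n·v/(2L) = 1·343.7/(2·1.017) = 168.9774 Hz.
f_beat = |168.9774 − 178.0| = 9.02 Hz.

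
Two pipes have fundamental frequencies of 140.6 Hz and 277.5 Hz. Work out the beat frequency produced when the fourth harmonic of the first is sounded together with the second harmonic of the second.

Fourth harmonic of the first: 4·140.6 = 562.4 Hz.
Second harmonic of the second: 2·277.5 = 555.0 Hz.
f_beat = |562.4 − 555.0| = 7.4 Hz.

7.4 Hz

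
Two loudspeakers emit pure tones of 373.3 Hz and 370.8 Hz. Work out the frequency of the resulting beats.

f_beat = |f₁ − f₂|.
|373.3 − 370.8| = 2.5 Hz.

2.5 Hz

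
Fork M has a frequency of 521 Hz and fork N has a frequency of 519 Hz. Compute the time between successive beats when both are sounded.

0.500 s

f_beat = |521 − 519| = 2 Hz.
Beat period T = 1 / f_beat = 1 / 2 s.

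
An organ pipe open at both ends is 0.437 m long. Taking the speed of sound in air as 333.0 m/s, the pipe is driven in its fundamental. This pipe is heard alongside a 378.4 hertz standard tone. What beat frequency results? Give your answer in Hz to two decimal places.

2.61 Hz

Open pipe: f_n = n·v/(2L) = 1·333.0/(2·0.437) = 381.0069 Hz.
f_beat = |381.0069 − 378.4| = 2.61 Hz.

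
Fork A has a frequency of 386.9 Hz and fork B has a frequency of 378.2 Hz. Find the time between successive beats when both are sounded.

f_beat = |386.9 − 378.2| = 8.7 Hz.
Beat period T = 1 / f_beat = 1 / 8.7 s.

0.115 s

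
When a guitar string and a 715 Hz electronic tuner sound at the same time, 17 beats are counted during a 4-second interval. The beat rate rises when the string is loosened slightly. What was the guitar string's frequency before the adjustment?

Beat frequency = 17/4 = 4.25 Hz.
|f − 715| = 4.25, so the guitar string was at either 710.75 Hz or 719.25 Hz.
Reducing tension lowers a string's frequency; the adjustment lowers the guitar string's frequency.
The beat rate rose, so the adjustment moved the guitar string further from 715 Hz — it was already below the reference.

710.75 Hz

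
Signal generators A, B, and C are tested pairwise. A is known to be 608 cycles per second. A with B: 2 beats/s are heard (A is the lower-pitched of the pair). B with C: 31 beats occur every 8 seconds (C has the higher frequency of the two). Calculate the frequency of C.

613.875 Hz

B is above A, so f_B = 608 + 2 = 610 Hz.
B–C: Beat frequency = 31/8 = 3.875 Hz.
C is above B, so f_C = 610 + 3.875 = 613.875 Hz.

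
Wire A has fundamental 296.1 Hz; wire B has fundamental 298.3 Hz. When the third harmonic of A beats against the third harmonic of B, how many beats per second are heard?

6.6 Hz

Third harmonic of the first: 3·296.1 = 888.3 Hz.
Third harmonic of the second: 3·298.3 = 894.9 Hz.
f_beat = |888.3 − 894.9| = 6.6 Hz.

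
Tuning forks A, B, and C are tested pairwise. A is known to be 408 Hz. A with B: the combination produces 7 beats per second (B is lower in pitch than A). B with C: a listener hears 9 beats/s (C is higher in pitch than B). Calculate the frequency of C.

410 Hz

B is below A, so f_B = 408 − 7 = 401 Hz.
C is above B, so f_C = 401 + 9 = 410 Hz.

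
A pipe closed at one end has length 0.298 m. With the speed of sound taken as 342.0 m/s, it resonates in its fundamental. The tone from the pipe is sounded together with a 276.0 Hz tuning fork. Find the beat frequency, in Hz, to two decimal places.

Closed pipe (odd harmonics): f_n = n·v/(4L) = 1·342.0/(4·0.298) = 286.9128 Hz.
f_beat = |286.9128 − 276.0| = 10.91 Hz.

10.91 Hz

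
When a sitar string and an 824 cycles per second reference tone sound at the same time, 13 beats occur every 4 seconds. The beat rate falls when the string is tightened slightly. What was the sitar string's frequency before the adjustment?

Beat frequency = 13/4 = 3.25 Hz.
|f − 824| = 3.25, so the sitar string was at either 820.75 Hz or 827.25 Hz.
Increasing tension raises a string's frequency; the adjustment raises the sitar string's frequency.
The beat rate fell, so the adjustment moved the sitar string toward 824 Hz — it must have started below the reference.

820.75 Hz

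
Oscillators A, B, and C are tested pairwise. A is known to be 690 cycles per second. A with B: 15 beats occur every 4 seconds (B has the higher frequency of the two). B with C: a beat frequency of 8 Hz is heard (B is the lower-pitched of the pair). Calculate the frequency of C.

701.75 Hz

A–B: Beat frequency = 15/4 = 3.75 Hz.
B is above A, so f_B = 690 + 3.75 = 693.75 Hz.
C is above B, so f_C = 693.75 + 8 = 701.75 Hz.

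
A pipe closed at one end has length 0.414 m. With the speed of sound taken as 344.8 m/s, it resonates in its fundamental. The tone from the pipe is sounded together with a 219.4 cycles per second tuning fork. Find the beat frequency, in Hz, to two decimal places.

11.19 Hz

Closed pipe (odd harmonics): f_n = n·v/(4L) = 1·344.8/(4·0.414) = 208.2126 Hz.
f_beat = |208.2126 − 219.4| = 11.19 Hz.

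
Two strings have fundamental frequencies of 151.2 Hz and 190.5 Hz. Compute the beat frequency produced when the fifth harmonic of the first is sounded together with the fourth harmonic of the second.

Fifth harmonic of the first: 5·151.2 = 756.0 Hz.
Fourth harmonic of the second: 4·190.5 = 762.0 Hz.
f_beat = |756.0 − 762.0| = 6.0 Hz.

6.0 Hz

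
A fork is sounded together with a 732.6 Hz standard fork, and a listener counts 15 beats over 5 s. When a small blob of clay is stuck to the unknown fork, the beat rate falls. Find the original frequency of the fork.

Beat frequency = 15/5 = 3 Hz.
|f − 732.6| = 3, so the fork was at either 729.6 Hz or 735.6 Hz.
Adding mass to a fork lowers its frequency; the adjustment lowers the fork's frequency.
The beat rate fell, so the adjustment moved the fork toward 732.6 Hz — it must have started above the reference.

735.6 Hz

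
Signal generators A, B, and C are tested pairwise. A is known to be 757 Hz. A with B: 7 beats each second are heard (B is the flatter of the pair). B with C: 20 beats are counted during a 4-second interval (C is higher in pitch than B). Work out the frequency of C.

B is below A, so f_B = 757 − 7 = 750 Hz.
B–C: Beat frequency = 20/4 = 5 Hz.
C is above B, so f_C = 750 + 5 = 755 Hz.

755 Hz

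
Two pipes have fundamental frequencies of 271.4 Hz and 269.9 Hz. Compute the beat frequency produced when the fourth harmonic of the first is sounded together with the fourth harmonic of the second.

6.0 Hz

Fourth harmonic of the first: 4·271.4 = 1085.6 Hz.
Fourth harmonic of the second: 4·269.9 = 1079.6 Hz.
f_beat = |1085.6 − 1079.6| = 6.0 Hz.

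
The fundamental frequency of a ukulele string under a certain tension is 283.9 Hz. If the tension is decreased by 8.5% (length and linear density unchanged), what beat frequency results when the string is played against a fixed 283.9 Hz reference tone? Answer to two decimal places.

For a string, f ∝ √T, so the new frequency is 283.9·√0.915 = 271.5663 Hz.
f_beat = |271.5663 − 283.9| = 12.33 Hz.

12.33 Hz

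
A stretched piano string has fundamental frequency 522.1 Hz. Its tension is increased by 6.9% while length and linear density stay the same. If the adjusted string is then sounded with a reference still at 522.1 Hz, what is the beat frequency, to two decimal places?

17.71 Hz

For a string, f ∝ √T, so the new frequency is 522.1·√1.069 = 539.8120 Hz.
f_beat = |539.8120 − 522.1| = 17.71 Hz.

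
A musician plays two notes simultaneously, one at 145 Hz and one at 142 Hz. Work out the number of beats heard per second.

f_beat = |f₁ − f₂|.
|145 − 142| = 3 Hz.

3 Hz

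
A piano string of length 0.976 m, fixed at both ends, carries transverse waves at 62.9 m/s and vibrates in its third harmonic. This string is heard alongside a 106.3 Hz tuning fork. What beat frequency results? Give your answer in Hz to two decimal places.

For a string fixed at both ends, f_n = n·v/(2L) = 3·62.9/(2·0.976) = 96.6701 Hz.
f_beat = |96.6701 − 106.3| = 9.63 Hz.

9.63 Hz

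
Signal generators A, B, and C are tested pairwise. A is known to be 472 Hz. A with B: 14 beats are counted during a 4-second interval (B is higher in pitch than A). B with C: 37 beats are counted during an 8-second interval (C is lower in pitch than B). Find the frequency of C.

A–B: Beat frequency = 14/4 = 3.5 Hz.
B is above A, so f_B = 472 + 3.5 = 475.5 Hz.
B–C: Beat frequency = 37/8 = 4.625 Hz.
C is below B, so f_C = 475.5 − 4.625 = 470.875 Hz.

470.875 Hz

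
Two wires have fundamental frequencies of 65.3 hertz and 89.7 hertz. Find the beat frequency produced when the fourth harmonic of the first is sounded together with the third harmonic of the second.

7.9 Hz

Fourth harmonic of the first: 4·65.3 = 261.2 Hz.
Third harmonic of the second: 3·89.7 = 269.1 Hz.
f_beat = |261.2 − 269.1| = 7.9 Hz.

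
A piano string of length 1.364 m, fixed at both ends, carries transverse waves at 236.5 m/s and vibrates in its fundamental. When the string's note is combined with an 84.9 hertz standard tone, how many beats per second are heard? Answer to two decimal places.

For a string fixed at both ends, f_n = n·v/(2L) = 1·236.5/(2·1.364) = 86.6935 Hz.
f_beat = |86.6935 − 84.9| = 1.79 Hz.

1.79 Hz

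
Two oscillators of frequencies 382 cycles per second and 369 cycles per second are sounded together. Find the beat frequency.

f_beat = |f₁ − f₂|.
|382 − 369| = 13 Hz.

13 Hz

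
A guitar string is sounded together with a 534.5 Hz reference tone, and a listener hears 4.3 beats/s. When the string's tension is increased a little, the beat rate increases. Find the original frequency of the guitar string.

|f − 534.5| = 4.3, so the guitar string was at either 530.2 Hz or 538.8 Hz.
Higher tension means higher frequency; the adjustment raises the guitar string's frequency.
The beat rate rose, so the adjustment moved the guitar string further from 534.5 Hz — it was already above the reference.

538.8 Hz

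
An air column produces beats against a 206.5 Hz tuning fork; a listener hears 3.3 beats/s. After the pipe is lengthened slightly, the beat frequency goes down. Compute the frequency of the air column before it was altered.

209.8 Hz

|f − 206.5| = 3.3, so the air column was at either 203.2 Hz or 209.8 Hz.
A longer pipe has a lower fundamental; the adjustment lowers the air column's frequency.
The beat rate fell, so the adjustment moved the air column toward 206.5 Hz — it must have started above the reference.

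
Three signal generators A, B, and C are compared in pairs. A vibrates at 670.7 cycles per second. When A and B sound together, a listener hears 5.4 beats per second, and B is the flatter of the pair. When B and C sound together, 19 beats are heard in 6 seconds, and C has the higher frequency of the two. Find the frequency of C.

668.4667 Hz

B is below A, so f_B = 670.7 − 5.4 = 665.3 Hz.
B–C: Beat frequency = 19/6 = 3.1667 Hz.
C is above B, so f_C = 665.3 + 3.1667 = 668.4667 Hz.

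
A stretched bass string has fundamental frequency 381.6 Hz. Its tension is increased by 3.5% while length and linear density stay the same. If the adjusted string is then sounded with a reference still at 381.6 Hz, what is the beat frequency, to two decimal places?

6.62 Hz

For a string, f ∝ √T, so the new frequency is 381.6·√1.035 = 388.2206 Hz.
f_beat = |388.2206 − 381.6| = 6.62 Hz.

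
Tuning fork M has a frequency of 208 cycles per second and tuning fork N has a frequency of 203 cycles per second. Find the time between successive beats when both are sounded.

f_beat = |208 − 203| = 5 Hz.
Beat period T = 1 / f_beat = 1 / 5 s.

0.200 s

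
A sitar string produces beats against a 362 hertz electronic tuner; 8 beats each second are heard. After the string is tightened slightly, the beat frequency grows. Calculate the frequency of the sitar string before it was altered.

|f − 362| = 8, so the sitar string was at either 354 Hz or 370 Hz.
Increasing tension raises a string's frequency; the adjustment raises the sitar string's frequency.
The beat rate rose, so the adjustment moved the sitar string further from 362 Hz — it was already above the reference.

370 Hz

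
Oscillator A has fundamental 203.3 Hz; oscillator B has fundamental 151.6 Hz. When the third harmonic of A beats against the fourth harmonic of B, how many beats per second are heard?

Third harmonic of the first: 3·203.3 = 609.9 Hz.
Fourth harmonic of the second: 4·151.6 = 606.4 Hz.
f_beat = |609.9 − 606.4| = 3.5 Hz.

3.5 Hz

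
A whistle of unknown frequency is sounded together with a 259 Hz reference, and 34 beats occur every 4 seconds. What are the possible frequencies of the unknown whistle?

250.5 Hz or 267.5 Hz

Beat frequency = 34/4 = 8.5 Hz.
|f − 259| = 8.5, so f = 259 ± 8.5.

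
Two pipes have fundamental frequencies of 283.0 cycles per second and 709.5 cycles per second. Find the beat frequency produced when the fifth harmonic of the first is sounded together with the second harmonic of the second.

Fifth harmonic of the first: 5·283.0 = 1415.0 Hz.
Second harmonic of the second: 2·709.5 = 1419.0 Hz.
f_beat = |1415.0 − 1419.0| = 4.0 Hz.

4.0 Hz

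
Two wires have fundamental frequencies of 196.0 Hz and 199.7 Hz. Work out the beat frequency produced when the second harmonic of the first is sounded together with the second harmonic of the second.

Second harmonic of the first: 2·196.0 = 392.0 Hz.
Second harmonic of the second: 2·199.7 = 399.4 Hz.
f_beat = |392.0 − 399.4| = 7.4 Hz.

7.4 Hz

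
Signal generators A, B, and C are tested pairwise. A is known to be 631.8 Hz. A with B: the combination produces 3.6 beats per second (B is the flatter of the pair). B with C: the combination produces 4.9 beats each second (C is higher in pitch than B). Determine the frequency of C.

B is below A, so f_B = 631.8 − 3.6 = 628.2 Hz.
C is above B, so f_C = 628.2 + 4.9 = 633.1 Hz.

633.1 Hz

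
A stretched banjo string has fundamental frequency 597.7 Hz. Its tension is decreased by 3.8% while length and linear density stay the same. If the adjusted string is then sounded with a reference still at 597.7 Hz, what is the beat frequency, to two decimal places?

For a string, f ∝ √T, so the new frequency is 597.7·√0.962 = 586.2337 Hz.
f_beat = |586.2337 − 597.7| = 11.47 Hz.

11.47 Hz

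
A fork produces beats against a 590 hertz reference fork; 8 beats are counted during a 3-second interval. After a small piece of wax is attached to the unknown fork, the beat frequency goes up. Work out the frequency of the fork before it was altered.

Beat frequency = 8/3 = 2.6667 Hz.
|f − 590| = 2.6667, so the fork was at either 587.3333 Hz or 592.6667 Hz.
Loading a fork with wax lowers its frequency; the adjustment lowers the fork's frequency.
The beat rate rose, so the adjustment moved the fork further from 590 Hz — it was already below the reference.

587.3333 Hz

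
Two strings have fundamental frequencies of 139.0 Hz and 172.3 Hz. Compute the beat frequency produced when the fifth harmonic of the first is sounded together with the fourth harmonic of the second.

Fifth harmonic of the first: 5·139.0 = 695.0 Hz.
Fourth harmonic of the second: 4·172.3 = 689.2 Hz.
f_beat = |695.0 − 689.2| = 5.8 Hz.

5.8 Hz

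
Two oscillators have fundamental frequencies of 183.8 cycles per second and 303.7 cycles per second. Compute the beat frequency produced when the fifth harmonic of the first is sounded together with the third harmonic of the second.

Fifth harmonic of the first: 5·183.8 = 919.0 Hz.
Third harmonic of the second: 3·303.7 = 911.1 Hz.
f_beat = |919.0 − 911.1| = 7.9 Hz.

7.9 Hz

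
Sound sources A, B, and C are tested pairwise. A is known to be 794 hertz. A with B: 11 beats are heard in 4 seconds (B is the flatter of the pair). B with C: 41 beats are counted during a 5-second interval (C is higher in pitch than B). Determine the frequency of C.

799.45 Hz

A–B: Beat frequency = 11/4 = 2.75 Hz.
B is below A, so f_B = 794 − 2.75 = 791.25 Hz.
B–C: Beat frequency = 41/5 = 8.2 Hz.
C is above B, so f_C = 791.25 + 8.2 = 799.45 Hz.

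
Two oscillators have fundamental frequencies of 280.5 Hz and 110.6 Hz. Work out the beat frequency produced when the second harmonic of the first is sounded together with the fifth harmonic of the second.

8.0 Hz

Second harmonic of the first: 2·280.5 = 561.0 Hz.
Fifth harmonic of the second: 5·110.6 = 553.0 Hz.
f_beat = |561.0 − 553.0| = 8.0 Hz.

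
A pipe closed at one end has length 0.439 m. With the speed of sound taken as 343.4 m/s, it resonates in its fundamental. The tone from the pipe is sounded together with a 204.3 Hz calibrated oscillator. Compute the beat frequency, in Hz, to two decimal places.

Closed pipe (odd harmonics): f_n = n·v/(4L) = 1·343.4/(4·0.439) = 195.5581 Hz.
f_beat = |195.5581 − 204.3| = 8.74 Hz.

8.74 Hz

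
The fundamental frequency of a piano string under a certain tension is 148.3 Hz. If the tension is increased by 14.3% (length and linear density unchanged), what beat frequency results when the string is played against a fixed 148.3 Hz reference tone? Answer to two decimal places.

For a string, f ∝ √T, so the new frequency is 148.3·√1.143 = 158.5493 Hz.
f_beat = |158.5493 − 148.3| = 10.25 Hz.

10.25 Hz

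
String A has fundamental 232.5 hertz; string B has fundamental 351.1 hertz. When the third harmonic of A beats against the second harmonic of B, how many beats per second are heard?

Third harmonic of the first: 3·232.5 = 697.5 Hz.
Second harmonic of the second: 2·351.1 = 702.2 Hz.
f_beat = |697.5 − 702.2| = 4.7 Hz.

4.7 Hz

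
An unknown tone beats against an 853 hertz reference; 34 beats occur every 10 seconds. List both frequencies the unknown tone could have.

Beat frequency = 34/10 = 3.4 Hz.
|f − 853| = 3.4, so f = 853 ± 3.4.

849.6 Hz or 856.4 Hz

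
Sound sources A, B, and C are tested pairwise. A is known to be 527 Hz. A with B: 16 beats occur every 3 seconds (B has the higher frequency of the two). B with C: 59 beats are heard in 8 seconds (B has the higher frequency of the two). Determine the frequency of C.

524.9583 Hz

A–B: Beat frequency = 16/3 = 5.3333 Hz.
B is above A, so f_B = 527 + 5.3333 = 532.3333 Hz.
B–C: Beat frequency = 59/8 = 7.375 Hz.
C is below B, so f_C = 532.3333 − 7.375 = 524.9583 Hz.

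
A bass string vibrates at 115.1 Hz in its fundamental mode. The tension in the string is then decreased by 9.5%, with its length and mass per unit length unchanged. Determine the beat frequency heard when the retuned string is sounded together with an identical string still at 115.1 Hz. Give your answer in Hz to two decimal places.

5.60 Hz

For a string, f ∝ √T, so the new frequency is 115.1·√0.905 = 109.4963 Hz.
f_beat = |109.4963 − 115.1| = 5.60 Hz.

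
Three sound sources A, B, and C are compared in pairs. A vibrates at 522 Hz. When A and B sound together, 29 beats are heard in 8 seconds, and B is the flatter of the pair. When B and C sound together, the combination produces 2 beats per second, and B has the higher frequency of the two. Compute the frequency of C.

516.375 Hz

A–B: Beat frequency = 29/8 = 3.625 Hz.
B is below A, so f_B = 522 − 3.625 = 518.375 Hz.
C is below B, so f_C = 518.375 − 2 = 516.375 Hz.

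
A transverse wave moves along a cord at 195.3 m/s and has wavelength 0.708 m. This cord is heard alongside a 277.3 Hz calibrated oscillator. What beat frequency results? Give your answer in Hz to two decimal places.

Source frequency f = v/λ = 195.3/0.708 = 275.8475 Hz.
f_beat = |275.8475 − 277.3| = 1.45 Hz.

1.45 Hz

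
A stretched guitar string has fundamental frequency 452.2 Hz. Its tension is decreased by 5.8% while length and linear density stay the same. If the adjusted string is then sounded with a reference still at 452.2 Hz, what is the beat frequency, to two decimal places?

For a string, f ∝ √T, so the new frequency is 452.2·√0.942 = 438.8903 Hz.
f_beat = |438.8903 − 452.2| = 13.31 Hz.

13.31 Hz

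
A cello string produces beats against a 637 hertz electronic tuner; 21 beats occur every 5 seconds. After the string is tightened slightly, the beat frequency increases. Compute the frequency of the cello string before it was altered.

Beat frequency = 21/5 = 4.2 Hz.
|f − 637| = 4.2, so the cello string was at either 632.8 Hz or 641.2 Hz.
Increasing tension raises a string's frequency; the adjustment raises the cello string's frequency.
The beat rate rose, so the adjustment moved the cello string further from 637 Hz — it was already above the reference.

641.2 Hz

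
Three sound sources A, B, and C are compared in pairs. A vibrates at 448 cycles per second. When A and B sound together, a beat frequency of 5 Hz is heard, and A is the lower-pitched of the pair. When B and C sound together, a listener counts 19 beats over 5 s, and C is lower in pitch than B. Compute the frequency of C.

449.2 Hz

B is above A, so f_B = 448 + 5 = 453 Hz.
B–C: Beat frequency = 19/5 = 3.8 Hz.
C is below B, so f_C = 453 − 3.8 = 449.2 Hz.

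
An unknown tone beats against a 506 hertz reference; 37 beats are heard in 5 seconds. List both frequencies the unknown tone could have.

498.6 Hz or 513.4 Hz

Beat frequency = 37/5 = 7.4 Hz.
|f − 506| = 7.4, so f = 506 ± 7.4.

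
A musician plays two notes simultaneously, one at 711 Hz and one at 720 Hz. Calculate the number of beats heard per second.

The beat frequency equals the magnitude of the frequency difference.
|711 − 720| = 9 Hz.

9 Hz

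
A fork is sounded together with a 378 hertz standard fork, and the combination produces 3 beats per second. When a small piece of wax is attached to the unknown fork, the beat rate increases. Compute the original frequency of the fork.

|f − 378| = 3, so the fork was at either 375 Hz or 381 Hz.
Loading a fork with wax lowers its frequency; the adjustment lowers the fork's frequency.
The beat rate rose, so the adjustment moved the fork further from 378 Hz — it was already below the reference.

375 Hz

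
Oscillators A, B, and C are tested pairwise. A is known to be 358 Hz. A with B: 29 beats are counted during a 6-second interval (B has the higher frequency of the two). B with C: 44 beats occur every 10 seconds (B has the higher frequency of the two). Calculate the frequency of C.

358.4333 Hz

A–B: Beat frequency = 29/6 = 4.8333 Hz.
B is above A, so f_B = 358 + 4.8333 = 362.8333 Hz.
B–C: Beat frequency = 44/10 = 4.4 Hz.
C is below B, so f_C = 362.8333 − 4.4 = 358.4333 Hz.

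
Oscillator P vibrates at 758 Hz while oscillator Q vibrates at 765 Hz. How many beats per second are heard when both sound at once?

7 Hz

The beat frequency equals the magnitude of the frequency difference.
|758 − 765| = 7 Hz.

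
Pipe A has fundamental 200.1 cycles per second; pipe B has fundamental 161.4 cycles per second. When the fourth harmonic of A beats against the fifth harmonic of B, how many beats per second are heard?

6.6 Hz

Fourth harmonic of the first: 4·200.1 = 800.4 Hz.
Fifth harmonic of the second: 5·161.4 = 807.0 Hz.
f_beat = |800.4 − 807.0| = 6.6 Hz.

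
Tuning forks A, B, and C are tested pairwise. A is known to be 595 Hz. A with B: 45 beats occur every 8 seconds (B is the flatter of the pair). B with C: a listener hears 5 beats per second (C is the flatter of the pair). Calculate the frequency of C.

584.375 Hz

A–B: Beat frequency = 45/8 = 5.625 Hz.
B is below A, so f_B = 595 − 5.625 = 589.375 Hz.
C is below B, so f_C = 589.375 − 5 = 584.375 Hz.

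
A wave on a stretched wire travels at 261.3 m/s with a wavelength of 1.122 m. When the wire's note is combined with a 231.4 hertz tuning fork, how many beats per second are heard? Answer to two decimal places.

1.49 Hz

Source frequency f = v/λ = 261.3/1.122 = 232.8877 Hz.
f_beat = |232.8877 − 231.4| = 1.49 Hz.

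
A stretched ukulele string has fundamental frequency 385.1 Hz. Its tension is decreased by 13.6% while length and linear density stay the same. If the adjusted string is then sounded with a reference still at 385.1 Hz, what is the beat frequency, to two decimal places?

27.14 Hz

For a string, f ∝ √T, so the new frequency is 385.1·√0.864 = 357.9566 Hz.
f_beat = |357.9566 − 385.1| = 27.14 Hz.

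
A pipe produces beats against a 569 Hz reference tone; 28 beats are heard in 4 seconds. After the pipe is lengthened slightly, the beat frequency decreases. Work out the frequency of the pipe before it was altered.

576 Hz

Beat frequency = 28/4 = 7 Hz.
|f − 569| = 7, so the pipe was at either 562 Hz or 576 Hz.
A longer pipe has a lower fundamental; the adjustment lowers the pipe's frequency.
The beat rate fell, so the adjustment moved the pipe toward 569 Hz — it must have started above the reference.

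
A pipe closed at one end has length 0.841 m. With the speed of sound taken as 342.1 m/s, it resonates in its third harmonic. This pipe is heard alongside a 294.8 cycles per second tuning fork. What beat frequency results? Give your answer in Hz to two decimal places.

10.28 Hz

Closed pipe (odd harmonics): f_n = n·v/(4L) = 3·342.1/(4·0.841) = 305.0832 Hz.
f_beat = |305.0832 − 294.8| = 10.28 Hz.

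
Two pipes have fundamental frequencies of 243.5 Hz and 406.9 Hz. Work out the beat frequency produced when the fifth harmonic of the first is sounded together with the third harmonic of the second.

Fifth harmonic of the first: 5·243.5 = 1217.5 Hz.
Third harmonic of the second: 3·406.9 = 1220.7 Hz.
f_beat = |1217.5 − 1220.7| = 3.2 Hz.

3.2 Hz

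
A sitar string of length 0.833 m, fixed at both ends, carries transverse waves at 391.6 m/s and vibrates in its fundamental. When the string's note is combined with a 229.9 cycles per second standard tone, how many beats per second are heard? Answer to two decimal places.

For a string fixed at both ends, f_n = n·v/(2L) = 1·391.6/(2·0.833) = 235.0540 Hz.
f_beat = |235.0540 − 229.9| = 5.15 Hz.

5.15 Hz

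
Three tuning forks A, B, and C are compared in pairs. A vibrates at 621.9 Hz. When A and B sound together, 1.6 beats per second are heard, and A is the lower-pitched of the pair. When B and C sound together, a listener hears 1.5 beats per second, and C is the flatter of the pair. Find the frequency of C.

622 Hz

B is above A, so f_B = 621.9 + 1.6 = 623.5 Hz.
C is below B, so f_C = 623.5 − 1.5 = 622 Hz.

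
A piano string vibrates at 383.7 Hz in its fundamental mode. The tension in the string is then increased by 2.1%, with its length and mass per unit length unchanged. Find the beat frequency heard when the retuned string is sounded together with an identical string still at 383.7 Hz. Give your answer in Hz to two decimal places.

4.01 Hz

For a string, f ∝ √T, so the new frequency is 383.7·√1.021 = 387.7079 Hz.
f_beat = |387.7079 − 383.7| = 4.01 Hz.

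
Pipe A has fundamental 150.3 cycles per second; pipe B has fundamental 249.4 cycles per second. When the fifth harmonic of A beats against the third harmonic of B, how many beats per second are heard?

3.3 Hz

Fifth harmonic of the first: 5·150.3 = 751.5 Hz.
Third harmonic of the second: 3·249.4 = 748.2 Hz.
f_beat = |751.5 − 748.2| = 3.3 Hz.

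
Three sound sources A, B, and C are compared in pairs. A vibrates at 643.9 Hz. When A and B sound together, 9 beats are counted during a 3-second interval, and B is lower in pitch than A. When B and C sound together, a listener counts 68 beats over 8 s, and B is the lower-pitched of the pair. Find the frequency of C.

A–B: Beat frequency = 9/3 = 3 Hz.
B is below A, so f_B = 643.9 − 3 = 640.9 Hz.
B–C: Beat frequency = 68/8 = 8.5 Hz.
C is above B, so f_C = 640.9 + 8.5 = 649.4 Hz.

649.4 Hz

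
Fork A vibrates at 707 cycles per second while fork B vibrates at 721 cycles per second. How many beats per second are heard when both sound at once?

The beat frequency equals the magnitude of the frequency difference.
|707 − 721| = 14 Hz.

14 Hz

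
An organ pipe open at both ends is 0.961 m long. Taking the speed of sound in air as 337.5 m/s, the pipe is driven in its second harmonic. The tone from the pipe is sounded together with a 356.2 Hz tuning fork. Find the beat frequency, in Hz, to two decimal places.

Open pipe: f_n = n·v/(2L) = 2·337.5/(2·0.961) = 351.1967 Hz.
f_beat = |351.1967 − 356.2| = 5.00 Hz.

5.00 Hz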